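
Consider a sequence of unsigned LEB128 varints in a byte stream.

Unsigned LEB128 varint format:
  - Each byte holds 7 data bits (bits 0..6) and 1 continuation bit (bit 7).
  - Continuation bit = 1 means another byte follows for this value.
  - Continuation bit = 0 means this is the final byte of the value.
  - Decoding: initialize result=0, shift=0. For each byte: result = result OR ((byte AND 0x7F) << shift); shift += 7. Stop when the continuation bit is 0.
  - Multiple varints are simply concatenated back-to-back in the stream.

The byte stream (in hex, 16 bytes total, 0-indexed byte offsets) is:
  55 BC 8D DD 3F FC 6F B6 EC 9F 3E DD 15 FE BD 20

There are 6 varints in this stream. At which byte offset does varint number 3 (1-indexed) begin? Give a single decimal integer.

Answer: 5

Derivation:
  byte[0]=0x55 cont=0 payload=0x55=85: acc |= 85<<0 -> acc=85 shift=7 [end]
Varint 1: bytes[0:1] = 55 -> value 85 (1 byte(s))
  byte[1]=0xBC cont=1 payload=0x3C=60: acc |= 60<<0 -> acc=60 shift=7
  byte[2]=0x8D cont=1 payload=0x0D=13: acc |= 13<<7 -> acc=1724 shift=14
  byte[3]=0xDD cont=1 payload=0x5D=93: acc |= 93<<14 -> acc=1525436 shift=21
  byte[4]=0x3F cont=0 payload=0x3F=63: acc |= 63<<21 -> acc=133646012 shift=28 [end]
Varint 2: bytes[1:5] = BC 8D DD 3F -> value 133646012 (4 byte(s))
  byte[5]=0xFC cont=1 payload=0x7C=124: acc |= 124<<0 -> acc=124 shift=7
  byte[6]=0x6F cont=0 payload=0x6F=111: acc |= 111<<7 -> acc=14332 shift=14 [end]
Varint 3: bytes[5:7] = FC 6F -> value 14332 (2 byte(s))
  byte[7]=0xB6 cont=1 payload=0x36=54: acc |= 54<<0 -> acc=54 shift=7
  byte[8]=0xEC cont=1 payload=0x6C=108: acc |= 108<<7 -> acc=13878 shift=14
  byte[9]=0x9F cont=1 payload=0x1F=31: acc |= 31<<14 -> acc=521782 shift=21
  byte[10]=0x3E cont=0 payload=0x3E=62: acc |= 62<<21 -> acc=130545206 shift=28 [end]
Varint 4: bytes[7:11] = B6 EC 9F 3E -> value 130545206 (4 byte(s))
  byte[11]=0xDD cont=1 payload=0x5D=93: acc |= 93<<0 -> acc=93 shift=7
  byte[12]=0x15 cont=0 payload=0x15=21: acc |= 21<<7 -> acc=2781 shift=14 [end]
Varint 5: bytes[11:13] = DD 15 -> value 2781 (2 byte(s))
  byte[13]=0xFE cont=1 payload=0x7E=126: acc |= 126<<0 -> acc=126 shift=7
  byte[14]=0xBD cont=1 payload=0x3D=61: acc |= 61<<7 -> acc=7934 shift=14
  byte[15]=0x20 cont=0 payload=0x20=32: acc |= 32<<14 -> acc=532222 shift=21 [end]
Varint 6: bytes[13:16] = FE BD 20 -> value 532222 (3 byte(s))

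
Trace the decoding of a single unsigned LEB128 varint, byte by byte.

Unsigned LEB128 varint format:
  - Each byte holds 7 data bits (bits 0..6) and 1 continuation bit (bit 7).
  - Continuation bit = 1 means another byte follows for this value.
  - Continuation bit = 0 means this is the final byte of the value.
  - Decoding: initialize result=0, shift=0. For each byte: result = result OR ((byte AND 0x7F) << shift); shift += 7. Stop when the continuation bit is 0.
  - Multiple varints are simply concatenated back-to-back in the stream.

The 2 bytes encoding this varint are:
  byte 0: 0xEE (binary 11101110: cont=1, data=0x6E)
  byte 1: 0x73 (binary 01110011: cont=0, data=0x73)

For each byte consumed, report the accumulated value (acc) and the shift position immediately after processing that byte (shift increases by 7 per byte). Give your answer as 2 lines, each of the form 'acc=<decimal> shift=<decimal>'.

byte 0=0xEE: payload=0x6E=110, contrib = 110<<0 = 110; acc -> 110, shift -> 7
byte 1=0x73: payload=0x73=115, contrib = 115<<7 = 14720; acc -> 14830, shift -> 14

Answer: acc=110 shift=7
acc=14830 shift=14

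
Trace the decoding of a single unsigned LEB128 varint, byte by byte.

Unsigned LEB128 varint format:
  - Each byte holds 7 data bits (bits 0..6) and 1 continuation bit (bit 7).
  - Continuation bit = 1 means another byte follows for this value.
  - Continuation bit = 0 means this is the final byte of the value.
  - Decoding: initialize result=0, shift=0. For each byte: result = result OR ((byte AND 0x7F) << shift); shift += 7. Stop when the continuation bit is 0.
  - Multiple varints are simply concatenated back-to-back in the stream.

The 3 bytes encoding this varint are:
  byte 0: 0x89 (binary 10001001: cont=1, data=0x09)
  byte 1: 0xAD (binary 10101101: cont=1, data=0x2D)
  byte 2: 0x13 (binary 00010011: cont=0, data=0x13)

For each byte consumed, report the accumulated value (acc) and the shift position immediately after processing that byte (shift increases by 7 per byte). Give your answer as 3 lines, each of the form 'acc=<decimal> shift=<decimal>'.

byte 0=0x89: payload=0x09=9, contrib = 9<<0 = 9; acc -> 9, shift -> 7
byte 1=0xAD: payload=0x2D=45, contrib = 45<<7 = 5760; acc -> 5769, shift -> 14
byte 2=0x13: payload=0x13=19, contrib = 19<<14 = 311296; acc -> 317065, shift -> 21

Answer: acc=9 shift=7
acc=5769 shift=14
acc=317065 shift=21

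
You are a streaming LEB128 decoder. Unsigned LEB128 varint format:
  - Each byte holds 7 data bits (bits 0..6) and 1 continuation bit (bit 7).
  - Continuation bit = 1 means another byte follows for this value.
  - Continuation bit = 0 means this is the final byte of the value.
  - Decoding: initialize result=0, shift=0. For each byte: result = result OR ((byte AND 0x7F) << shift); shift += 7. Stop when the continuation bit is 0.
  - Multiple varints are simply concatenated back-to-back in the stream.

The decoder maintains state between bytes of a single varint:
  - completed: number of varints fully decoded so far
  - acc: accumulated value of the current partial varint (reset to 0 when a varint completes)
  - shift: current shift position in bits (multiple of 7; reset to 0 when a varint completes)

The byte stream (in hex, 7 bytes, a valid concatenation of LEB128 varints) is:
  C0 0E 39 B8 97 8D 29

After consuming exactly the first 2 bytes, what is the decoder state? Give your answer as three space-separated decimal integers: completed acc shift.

byte[0]=0xC0 cont=1 payload=0x40: acc |= 64<<0 -> completed=0 acc=64 shift=7
byte[1]=0x0E cont=0 payload=0x0E: varint #1 complete (value=1856); reset -> completed=1 acc=0 shift=0

Answer: 1 0 0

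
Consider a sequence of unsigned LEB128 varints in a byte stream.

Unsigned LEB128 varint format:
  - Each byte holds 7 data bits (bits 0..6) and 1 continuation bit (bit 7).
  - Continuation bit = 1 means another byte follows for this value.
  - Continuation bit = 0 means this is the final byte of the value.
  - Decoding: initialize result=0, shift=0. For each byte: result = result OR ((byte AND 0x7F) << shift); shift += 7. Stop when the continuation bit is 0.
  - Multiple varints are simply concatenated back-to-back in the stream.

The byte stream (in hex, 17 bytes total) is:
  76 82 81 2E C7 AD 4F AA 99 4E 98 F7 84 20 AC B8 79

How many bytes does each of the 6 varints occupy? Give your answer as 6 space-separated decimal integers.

  byte[0]=0x76 cont=0 payload=0x76=118: acc |= 118<<0 -> acc=118 shift=7 [end]
Varint 1: bytes[0:1] = 76 -> value 118 (1 byte(s))
  byte[1]=0x82 cont=1 payload=0x02=2: acc |= 2<<0 -> acc=2 shift=7
  byte[2]=0x81 cont=1 payload=0x01=1: acc |= 1<<7 -> acc=130 shift=14
  byte[3]=0x2E cont=0 payload=0x2E=46: acc |= 46<<14 -> acc=753794 shift=21 [end]
Varint 2: bytes[1:4] = 82 81 2E -> value 753794 (3 byte(s))
  byte[4]=0xC7 cont=1 payload=0x47=71: acc |= 71<<0 -> acc=71 shift=7
  byte[5]=0xAD cont=1 payload=0x2D=45: acc |= 45<<7 -> acc=5831 shift=14
  byte[6]=0x4F cont=0 payload=0x4F=79: acc |= 79<<14 -> acc=1300167 shift=21 [end]
Varint 3: bytes[4:7] = C7 AD 4F -> value 1300167 (3 byte(s))
  byte[7]=0xAA cont=1 payload=0x2A=42: acc |= 42<<0 -> acc=42 shift=7
  byte[8]=0x99 cont=1 payload=0x19=25: acc |= 25<<7 -> acc=3242 shift=14
  byte[9]=0x4E cont=0 payload=0x4E=78: acc |= 78<<14 -> acc=1281194 shift=21 [end]
Varint 4: bytes[7:10] = AA 99 4E -> value 1281194 (3 byte(s))
  byte[10]=0x98 cont=1 payload=0x18=24: acc |= 24<<0 -> acc=24 shift=7
  byte[11]=0xF7 cont=1 payload=0x77=119: acc |= 119<<7 -> acc=15256 shift=14
  byte[12]=0x84 cont=1 payload=0x04=4: acc |= 4<<14 -> acc=80792 shift=21
  byte[13]=0x20 cont=0 payload=0x20=32: acc |= 32<<21 -> acc=67189656 shift=28 [end]
Varint 5: bytes[10:14] = 98 F7 84 20 -> value 67189656 (4 byte(s))
  byte[14]=0xAC cont=1 payload=0x2C=44: acc |= 44<<0 -> acc=44 shift=7
  byte[15]=0xB8 cont=1 payload=0x38=56: acc |= 56<<7 -> acc=7212 shift=14
  byte[16]=0x79 cont=0 payload=0x79=121: acc |= 121<<14 -> acc=1989676 shift=21 [end]
Varint 6: bytes[14:17] = AC B8 79 -> value 1989676 (3 byte(s))

Answer: 1 3 3 3 4 3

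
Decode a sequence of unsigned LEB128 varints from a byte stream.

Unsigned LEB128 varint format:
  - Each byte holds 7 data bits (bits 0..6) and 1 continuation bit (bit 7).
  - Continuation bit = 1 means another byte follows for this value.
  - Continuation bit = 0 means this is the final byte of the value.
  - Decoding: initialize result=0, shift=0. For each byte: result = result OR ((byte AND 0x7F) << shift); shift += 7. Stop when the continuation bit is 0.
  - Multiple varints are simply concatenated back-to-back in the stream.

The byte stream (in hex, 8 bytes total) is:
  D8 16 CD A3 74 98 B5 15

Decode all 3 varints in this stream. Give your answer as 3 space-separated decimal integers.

Answer: 2904 1905101 350872

Derivation:
  byte[0]=0xD8 cont=1 payload=0x58=88: acc |= 88<<0 -> acc=88 shift=7
  byte[1]=0x16 cont=0 payload=0x16=22: acc |= 22<<7 -> acc=2904 shift=14 [end]
Varint 1: bytes[0:2] = D8 16 -> value 2904 (2 byte(s))
  byte[2]=0xCD cont=1 payload=0x4D=77: acc |= 77<<0 -> acc=77 shift=7
  byte[3]=0xA3 cont=1 payload=0x23=35: acc |= 35<<7 -> acc=4557 shift=14
  byte[4]=0x74 cont=0 payload=0x74=116: acc |= 116<<14 -> acc=1905101 shift=21 [end]
Varint 2: bytes[2:5] = CD A3 74 -> value 1905101 (3 byte(s))
  byte[5]=0x98 cont=1 payload=0x18=24: acc |= 24<<0 -> acc=24 shift=7
  byte[6]=0xB5 cont=1 payload=0x35=53: acc |= 53<<7 -> acc=6808 shift=14
  byte[7]=0x15 cont=0 payload=0x15=21: acc |= 21<<14 -> acc=350872 shift=21 [end]
Varint 3: bytes[5:8] = 98 B5 15 -> value 350872 (3 byte(s))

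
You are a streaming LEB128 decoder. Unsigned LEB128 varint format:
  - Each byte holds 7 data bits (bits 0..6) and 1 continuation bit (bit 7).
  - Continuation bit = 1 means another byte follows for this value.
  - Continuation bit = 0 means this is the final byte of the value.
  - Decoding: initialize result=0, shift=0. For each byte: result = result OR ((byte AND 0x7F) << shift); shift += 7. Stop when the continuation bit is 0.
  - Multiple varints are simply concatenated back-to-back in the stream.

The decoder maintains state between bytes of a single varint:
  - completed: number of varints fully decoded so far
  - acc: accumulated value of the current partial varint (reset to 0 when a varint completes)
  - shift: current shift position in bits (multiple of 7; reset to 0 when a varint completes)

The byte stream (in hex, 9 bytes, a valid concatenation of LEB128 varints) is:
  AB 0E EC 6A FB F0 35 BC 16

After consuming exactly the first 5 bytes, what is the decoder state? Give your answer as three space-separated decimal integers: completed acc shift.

Answer: 2 123 7

Derivation:
byte[0]=0xAB cont=1 payload=0x2B: acc |= 43<<0 -> completed=0 acc=43 shift=7
byte[1]=0x0E cont=0 payload=0x0E: varint #1 complete (value=1835); reset -> completed=1 acc=0 shift=0
byte[2]=0xEC cont=1 payload=0x6C: acc |= 108<<0 -> completed=1 acc=108 shift=7
byte[3]=0x6A cont=0 payload=0x6A: varint #2 complete (value=13676); reset -> completed=2 acc=0 shift=0
byte[4]=0xFB cont=1 payload=0x7B: acc |= 123<<0 -> completed=2 acc=123 shift=7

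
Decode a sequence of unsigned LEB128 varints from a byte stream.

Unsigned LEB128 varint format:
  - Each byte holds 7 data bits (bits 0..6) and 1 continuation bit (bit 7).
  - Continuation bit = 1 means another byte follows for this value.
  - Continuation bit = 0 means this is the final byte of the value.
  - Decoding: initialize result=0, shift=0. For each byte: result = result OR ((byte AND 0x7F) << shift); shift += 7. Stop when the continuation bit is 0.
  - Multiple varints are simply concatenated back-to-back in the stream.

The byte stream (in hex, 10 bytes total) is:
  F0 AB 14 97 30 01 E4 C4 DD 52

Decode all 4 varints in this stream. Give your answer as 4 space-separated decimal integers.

  byte[0]=0xF0 cont=1 payload=0x70=112: acc |= 112<<0 -> acc=112 shift=7
  byte[1]=0xAB cont=1 payload=0x2B=43: acc |= 43<<7 -> acc=5616 shift=14
  byte[2]=0x14 cont=0 payload=0x14=20: acc |= 20<<14 -> acc=333296 shift=21 [end]
Varint 1: bytes[0:3] = F0 AB 14 -> value 333296 (3 byte(s))
  byte[3]=0x97 cont=1 payload=0x17=23: acc |= 23<<0 -> acc=23 shift=7
  byte[4]=0x30 cont=0 payload=0x30=48: acc |= 48<<7 -> acc=6167 shift=14 [end]
Varint 2: bytes[3:5] = 97 30 -> value 6167 (2 byte(s))
  byte[5]=0x01 cont=0 payload=0x01=1: acc |= 1<<0 -> acc=1 shift=7 [end]
Varint 3: bytes[5:6] = 01 -> value 1 (1 byte(s))
  byte[6]=0xE4 cont=1 payload=0x64=100: acc |= 100<<0 -> acc=100 shift=7
  byte[7]=0xC4 cont=1 payload=0x44=68: acc |= 68<<7 -> acc=8804 shift=14
  byte[8]=0xDD cont=1 payload=0x5D=93: acc |= 93<<14 -> acc=1532516 shift=21
  byte[9]=0x52 cont=0 payload=0x52=82: acc |= 82<<21 -> acc=173498980 shift=28 [end]
Varint 4: bytes[6:10] = E4 C4 DD 52 -> value 173498980 (4 byte(s))

Answer: 333296 6167 1 173498980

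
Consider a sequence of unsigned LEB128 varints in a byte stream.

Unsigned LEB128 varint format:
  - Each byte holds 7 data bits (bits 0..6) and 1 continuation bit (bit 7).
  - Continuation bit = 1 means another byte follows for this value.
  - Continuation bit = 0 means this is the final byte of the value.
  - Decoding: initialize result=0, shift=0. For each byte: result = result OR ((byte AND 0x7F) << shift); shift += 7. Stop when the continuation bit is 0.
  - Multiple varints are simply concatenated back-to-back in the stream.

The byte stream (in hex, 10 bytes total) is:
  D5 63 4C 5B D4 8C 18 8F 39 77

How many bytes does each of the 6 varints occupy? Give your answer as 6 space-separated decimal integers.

Answer: 2 1 1 3 2 1

Derivation:
  byte[0]=0xD5 cont=1 payload=0x55=85: acc |= 85<<0 -> acc=85 shift=7
  byte[1]=0x63 cont=0 payload=0x63=99: acc |= 99<<7 -> acc=12757 shift=14 [end]
Varint 1: bytes[0:2] = D5 63 -> value 12757 (2 byte(s))
  byte[2]=0x4C cont=0 payload=0x4C=76: acc |= 76<<0 -> acc=76 shift=7 [end]
Varint 2: bytes[2:3] = 4C -> value 76 (1 byte(s))
  byte[3]=0x5B cont=0 payload=0x5B=91: acc |= 91<<0 -> acc=91 shift=7 [end]
Varint 3: bytes[3:4] = 5B -> value 91 (1 byte(s))
  byte[4]=0xD4 cont=1 payload=0x54=84: acc |= 84<<0 -> acc=84 shift=7
  byte[5]=0x8C cont=1 payload=0x0C=12: acc |= 12<<7 -> acc=1620 shift=14
  byte[6]=0x18 cont=0 payload=0x18=24: acc |= 24<<14 -> acc=394836 shift=21 [end]
Varint 4: bytes[4:7] = D4 8C 18 -> value 394836 (3 byte(s))
  byte[7]=0x8F cont=1 payload=0x0F=15: acc |= 15<<0 -> acc=15 shift=7
  byte[8]=0x39 cont=0 payload=0x39=57: acc |= 57<<7 -> acc=7311 shift=14 [end]
Varint 5: bytes[7:9] = 8F 39 -> value 7311 (2 byte(s))
  byte[9]=0x77 cont=0 payload=0x77=119: acc |= 119<<0 -> acc=119 shift=7 [end]
Varint 6: bytes[9:10] = 77 -> value 119 (1 byte(s))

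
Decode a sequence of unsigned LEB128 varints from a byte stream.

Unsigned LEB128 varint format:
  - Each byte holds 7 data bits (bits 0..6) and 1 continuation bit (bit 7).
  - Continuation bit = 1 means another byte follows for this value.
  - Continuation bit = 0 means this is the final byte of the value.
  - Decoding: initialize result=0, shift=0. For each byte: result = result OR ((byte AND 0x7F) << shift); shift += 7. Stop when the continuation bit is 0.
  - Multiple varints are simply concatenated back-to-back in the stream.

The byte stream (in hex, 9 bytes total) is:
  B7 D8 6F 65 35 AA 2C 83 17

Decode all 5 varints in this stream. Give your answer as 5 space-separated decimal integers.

Answer: 1829943 101 53 5674 2947

Derivation:
  byte[0]=0xB7 cont=1 payload=0x37=55: acc |= 55<<0 -> acc=55 shift=7
  byte[1]=0xD8 cont=1 payload=0x58=88: acc |= 88<<7 -> acc=11319 shift=14
  byte[2]=0x6F cont=0 payload=0x6F=111: acc |= 111<<14 -> acc=1829943 shift=21 [end]
Varint 1: bytes[0:3] = B7 D8 6F -> value 1829943 (3 byte(s))
  byte[3]=0x65 cont=0 payload=0x65=101: acc |= 101<<0 -> acc=101 shift=7 [end]
Varint 2: bytes[3:4] = 65 -> value 101 (1 byte(s))
  byte[4]=0x35 cont=0 payload=0x35=53: acc |= 53<<0 -> acc=53 shift=7 [end]
Varint 3: bytes[4:5] = 35 -> value 53 (1 byte(s))
  byte[5]=0xAA cont=1 payload=0x2A=42: acc |= 42<<0 -> acc=42 shift=7
  byte[6]=0x2C cont=0 payload=0x2C=44: acc |= 44<<7 -> acc=5674 shift=14 [end]
Varint 4: bytes[5:7] = AA 2C -> value 5674 (2 byte(s))
  byte[7]=0x83 cont=1 payload=0x03=3: acc |= 3<<0 -> acc=3 shift=7
  byte[8]=0x17 cont=0 payload=0x17=23: acc |= 23<<7 -> acc=2947 shift=14 [end]
Varint 5: bytes[7:9] = 83 17 -> value 2947 (2 byte(s))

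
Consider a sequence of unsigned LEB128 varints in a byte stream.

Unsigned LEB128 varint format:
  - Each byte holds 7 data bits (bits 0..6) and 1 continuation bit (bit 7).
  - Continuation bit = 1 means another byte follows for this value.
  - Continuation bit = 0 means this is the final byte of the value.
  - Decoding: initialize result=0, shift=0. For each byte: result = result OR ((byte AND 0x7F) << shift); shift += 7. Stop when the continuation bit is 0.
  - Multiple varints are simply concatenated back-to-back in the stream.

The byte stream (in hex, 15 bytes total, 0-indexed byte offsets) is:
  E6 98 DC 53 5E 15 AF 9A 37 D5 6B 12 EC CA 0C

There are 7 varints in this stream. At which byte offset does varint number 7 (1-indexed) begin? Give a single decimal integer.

Answer: 12

Derivation:
  byte[0]=0xE6 cont=1 payload=0x66=102: acc |= 102<<0 -> acc=102 shift=7
  byte[1]=0x98 cont=1 payload=0x18=24: acc |= 24<<7 -> acc=3174 shift=14
  byte[2]=0xDC cont=1 payload=0x5C=92: acc |= 92<<14 -> acc=1510502 shift=21
  byte[3]=0x53 cont=0 payload=0x53=83: acc |= 83<<21 -> acc=175574118 shift=28 [end]
Varint 1: bytes[0:4] = E6 98 DC 53 -> value 175574118 (4 byte(s))
  byte[4]=0x5E cont=0 payload=0x5E=94: acc |= 94<<0 -> acc=94 shift=7 [end]
Varint 2: bytes[4:5] = 5E -> value 94 (1 byte(s))
  byte[5]=0x15 cont=0 payload=0x15=21: acc |= 21<<0 -> acc=21 shift=7 [end]
Varint 3: bytes[5:6] = 15 -> value 21 (1 byte(s))
  byte[6]=0xAF cont=1 payload=0x2F=47: acc |= 47<<0 -> acc=47 shift=7
  byte[7]=0x9A cont=1 payload=0x1A=26: acc |= 26<<7 -> acc=3375 shift=14
  byte[8]=0x37 cont=0 payload=0x37=55: acc |= 55<<14 -> acc=904495 shift=21 [end]
Varint 4: bytes[6:9] = AF 9A 37 -> value 904495 (3 byte(s))
  byte[9]=0xD5 cont=1 payload=0x55=85: acc |= 85<<0 -> acc=85 shift=7
  byte[10]=0x6B cont=0 payload=0x6B=107: acc |= 107<<7 -> acc=13781 shift=14 [end]
Varint 5: bytes[9:11] = D5 6B -> value 13781 (2 byte(s))
  byte[11]=0x12 cont=0 payload=0x12=18: acc |= 18<<0 -> acc=18 shift=7 [end]
Varint 6: bytes[11:12] = 12 -> value 18 (1 byte(s))
  byte[12]=0xEC cont=1 payload=0x6C=108: acc |= 108<<0 -> acc=108 shift=7
  byte[13]=0xCA cont=1 payload=0x4A=74: acc |= 74<<7 -> acc=9580 shift=14
  byte[14]=0x0C cont=0 payload=0x0C=12: acc |= 12<<14 -> acc=206188 shift=21 [end]
Varint 7: bytes[12:15] = EC CA 0C -> value 206188 (3 byte(s))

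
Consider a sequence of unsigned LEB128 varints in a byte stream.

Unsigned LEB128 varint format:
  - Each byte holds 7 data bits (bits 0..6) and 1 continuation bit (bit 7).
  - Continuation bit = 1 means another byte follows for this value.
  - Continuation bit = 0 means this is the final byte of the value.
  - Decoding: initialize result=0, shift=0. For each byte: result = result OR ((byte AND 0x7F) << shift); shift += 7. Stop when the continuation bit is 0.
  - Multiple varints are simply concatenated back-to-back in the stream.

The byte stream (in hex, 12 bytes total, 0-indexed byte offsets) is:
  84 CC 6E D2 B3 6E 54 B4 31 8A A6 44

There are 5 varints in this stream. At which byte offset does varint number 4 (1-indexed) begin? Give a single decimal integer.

  byte[0]=0x84 cont=1 payload=0x04=4: acc |= 4<<0 -> acc=4 shift=7
  byte[1]=0xCC cont=1 payload=0x4C=76: acc |= 76<<7 -> acc=9732 shift=14
  byte[2]=0x6E cont=0 payload=0x6E=110: acc |= 110<<14 -> acc=1811972 shift=21 [end]
Varint 1: bytes[0:3] = 84 CC 6E -> value 1811972 (3 byte(s))
  byte[3]=0xD2 cont=1 payload=0x52=82: acc |= 82<<0 -> acc=82 shift=7
  byte[4]=0xB3 cont=1 payload=0x33=51: acc |= 51<<7 -> acc=6610 shift=14
  byte[5]=0x6E cont=0 payload=0x6E=110: acc |= 110<<14 -> acc=1808850 shift=21 [end]
Varint 2: bytes[3:6] = D2 B3 6E -> value 1808850 (3 byte(s))
  byte[6]=0x54 cont=0 payload=0x54=84: acc |= 84<<0 -> acc=84 shift=7 [end]
Varint 3: bytes[6:7] = 54 -> value 84 (1 byte(s))
  byte[7]=0xB4 cont=1 payload=0x34=52: acc |= 52<<0 -> acc=52 shift=7
  byte[8]=0x31 cont=0 payload=0x31=49: acc |= 49<<7 -> acc=6324 shift=14 [end]
Varint 4: bytes[7:9] = B4 31 -> value 6324 (2 byte(s))
  byte[9]=0x8A cont=1 payload=0x0A=10: acc |= 10<<0 -> acc=10 shift=7
  byte[10]=0xA6 cont=1 payload=0x26=38: acc |= 38<<7 -> acc=4874 shift=14
  byte[11]=0x44 cont=0 payload=0x44=68: acc |= 68<<14 -> acc=1118986 shift=21 [end]
Varint 5: bytes[9:12] = 8A A6 44 -> value 1118986 (3 byte(s))

Answer: 7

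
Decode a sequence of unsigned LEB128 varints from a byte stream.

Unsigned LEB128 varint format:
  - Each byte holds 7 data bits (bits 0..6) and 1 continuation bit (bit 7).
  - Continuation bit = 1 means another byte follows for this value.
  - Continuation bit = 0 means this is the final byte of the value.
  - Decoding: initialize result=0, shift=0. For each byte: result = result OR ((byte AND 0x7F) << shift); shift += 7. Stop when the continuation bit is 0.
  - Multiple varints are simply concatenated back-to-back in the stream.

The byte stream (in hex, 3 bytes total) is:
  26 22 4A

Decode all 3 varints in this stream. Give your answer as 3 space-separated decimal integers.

  byte[0]=0x26 cont=0 payload=0x26=38: acc |= 38<<0 -> acc=38 shift=7 [end]
Varint 1: bytes[0:1] = 26 -> value 38 (1 byte(s))
  byte[1]=0x22 cont=0 payload=0x22=34: acc |= 34<<0 -> acc=34 shift=7 [end]
Varint 2: bytes[1:2] = 22 -> value 34 (1 byte(s))
  byte[2]=0x4A cont=0 payload=0x4A=74: acc |= 74<<0 -> acc=74 shift=7 [end]
Varint 3: bytes[2:3] = 4A -> value 74 (1 byte(s))

Answer: 38 34 74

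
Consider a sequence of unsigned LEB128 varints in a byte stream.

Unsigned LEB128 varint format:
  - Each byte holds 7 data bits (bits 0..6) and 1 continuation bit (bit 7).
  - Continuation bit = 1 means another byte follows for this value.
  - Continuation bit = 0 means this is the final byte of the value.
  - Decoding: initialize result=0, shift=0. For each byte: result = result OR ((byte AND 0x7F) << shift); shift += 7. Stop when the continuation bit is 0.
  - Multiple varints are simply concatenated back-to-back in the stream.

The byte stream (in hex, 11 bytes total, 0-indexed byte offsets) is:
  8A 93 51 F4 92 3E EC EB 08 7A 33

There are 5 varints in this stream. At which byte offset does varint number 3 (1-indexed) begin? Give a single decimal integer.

  byte[0]=0x8A cont=1 payload=0x0A=10: acc |= 10<<0 -> acc=10 shift=7
  byte[1]=0x93 cont=1 payload=0x13=19: acc |= 19<<7 -> acc=2442 shift=14
  byte[2]=0x51 cont=0 payload=0x51=81: acc |= 81<<14 -> acc=1329546 shift=21 [end]
Varint 1: bytes[0:3] = 8A 93 51 -> value 1329546 (3 byte(s))
  byte[3]=0xF4 cont=1 payload=0x74=116: acc |= 116<<0 -> acc=116 shift=7
  byte[4]=0x92 cont=1 payload=0x12=18: acc |= 18<<7 -> acc=2420 shift=14
  byte[5]=0x3E cont=0 payload=0x3E=62: acc |= 62<<14 -> acc=1018228 shift=21 [end]
Varint 2: bytes[3:6] = F4 92 3E -> value 1018228 (3 byte(s))
  byte[6]=0xEC cont=1 payload=0x6C=108: acc |= 108<<0 -> acc=108 shift=7
  byte[7]=0xEB cont=1 payload=0x6B=107: acc |= 107<<7 -> acc=13804 shift=14
  byte[8]=0x08 cont=0 payload=0x08=8: acc |= 8<<14 -> acc=144876 shift=21 [end]
Varint 3: bytes[6:9] = EC EB 08 -> value 144876 (3 byte(s))
  byte[9]=0x7A cont=0 payload=0x7A=122: acc |= 122<<0 -> acc=122 shift=7 [end]
Varint 4: bytes[9:10] = 7A -> value 122 (1 byte(s))
  byte[10]=0x33 cont=0 payload=0x33=51: acc |= 51<<0 -> acc=51 shift=7 [end]
Varint 5: bytes[10:11] = 33 -> value 51 (1 byte(s))

Answer: 6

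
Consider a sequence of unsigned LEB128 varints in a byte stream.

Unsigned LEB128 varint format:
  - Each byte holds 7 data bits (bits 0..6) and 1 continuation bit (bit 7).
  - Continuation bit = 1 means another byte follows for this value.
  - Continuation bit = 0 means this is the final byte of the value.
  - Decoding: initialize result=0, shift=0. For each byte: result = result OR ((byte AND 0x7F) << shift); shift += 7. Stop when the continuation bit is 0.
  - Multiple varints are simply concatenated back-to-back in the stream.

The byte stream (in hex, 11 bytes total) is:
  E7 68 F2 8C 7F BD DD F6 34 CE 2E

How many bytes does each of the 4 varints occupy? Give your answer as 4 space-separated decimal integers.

  byte[0]=0xE7 cont=1 payload=0x67=103: acc |= 103<<0 -> acc=103 shift=7
  byte[1]=0x68 cont=0 payload=0x68=104: acc |= 104<<7 -> acc=13415 shift=14 [end]
Varint 1: bytes[0:2] = E7 68 -> value 13415 (2 byte(s))
  byte[2]=0xF2 cont=1 payload=0x72=114: acc |= 114<<0 -> acc=114 shift=7
  byte[3]=0x8C cont=1 payload=0x0C=12: acc |= 12<<7 -> acc=1650 shift=14
  byte[4]=0x7F cont=0 payload=0x7F=127: acc |= 127<<14 -> acc=2082418 shift=21 [end]
Varint 2: bytes[2:5] = F2 8C 7F -> value 2082418 (3 byte(s))
  byte[5]=0xBD cont=1 payload=0x3D=61: acc |= 61<<0 -> acc=61 shift=7
  byte[6]=0xDD cont=1 payload=0x5D=93: acc |= 93<<7 -> acc=11965 shift=14
  byte[7]=0xF6 cont=1 payload=0x76=118: acc |= 118<<14 -> acc=1945277 shift=21
  byte[8]=0x34 cont=0 payload=0x34=52: acc |= 52<<21 -> acc=110997181 shift=28 [end]
Varint 3: bytes[5:9] = BD DD F6 34 -> value 110997181 (4 byte(s))
  byte[9]=0xCE cont=1 payload=0x4E=78: acc |= 78<<0 -> acc=78 shift=7
  byte[10]=0x2E cont=0 payload=0x2E=46: acc |= 46<<7 -> acc=5966 shift=14 [end]
Varint 4: bytes[9:11] = CE 2E -> value 5966 (2 byte(s))

Answer: 2 3 4 2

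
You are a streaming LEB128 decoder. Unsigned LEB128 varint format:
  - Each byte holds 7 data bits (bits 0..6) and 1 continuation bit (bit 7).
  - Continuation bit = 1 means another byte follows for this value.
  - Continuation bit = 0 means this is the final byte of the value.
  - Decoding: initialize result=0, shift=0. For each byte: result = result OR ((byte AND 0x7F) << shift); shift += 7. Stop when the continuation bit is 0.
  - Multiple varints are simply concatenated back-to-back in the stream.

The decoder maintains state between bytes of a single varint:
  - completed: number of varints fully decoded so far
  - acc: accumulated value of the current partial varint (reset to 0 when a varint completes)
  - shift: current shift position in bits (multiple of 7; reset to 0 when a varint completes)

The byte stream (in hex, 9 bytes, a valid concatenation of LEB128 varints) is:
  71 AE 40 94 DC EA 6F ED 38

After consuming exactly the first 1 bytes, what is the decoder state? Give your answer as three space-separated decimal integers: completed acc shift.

byte[0]=0x71 cont=0 payload=0x71: varint #1 complete (value=113); reset -> completed=1 acc=0 shift=0

Answer: 1 0 0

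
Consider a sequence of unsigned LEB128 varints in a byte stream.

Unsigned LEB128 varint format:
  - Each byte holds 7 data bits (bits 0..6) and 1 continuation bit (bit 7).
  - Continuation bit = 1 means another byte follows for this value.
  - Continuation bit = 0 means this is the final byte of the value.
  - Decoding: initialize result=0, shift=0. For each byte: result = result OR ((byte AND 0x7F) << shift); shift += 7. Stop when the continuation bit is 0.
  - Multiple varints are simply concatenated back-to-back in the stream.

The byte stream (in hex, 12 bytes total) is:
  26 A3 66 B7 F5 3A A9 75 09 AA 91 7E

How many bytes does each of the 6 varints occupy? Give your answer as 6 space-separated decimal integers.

  byte[0]=0x26 cont=0 payload=0x26=38: acc |= 38<<0 -> acc=38 shift=7 [end]
Varint 1: bytes[0:1] = 26 -> value 38 (1 byte(s))
  byte[1]=0xA3 cont=1 payload=0x23=35: acc |= 35<<0 -> acc=35 shift=7
  byte[2]=0x66 cont=0 payload=0x66=102: acc |= 102<<7 -> acc=13091 shift=14 [end]
Varint 2: bytes[1:3] = A3 66 -> value 13091 (2 byte(s))
  byte[3]=0xB7 cont=1 payload=0x37=55: acc |= 55<<0 -> acc=55 shift=7
  byte[4]=0xF5 cont=1 payload=0x75=117: acc |= 117<<7 -> acc=15031 shift=14
  byte[5]=0x3A cont=0 payload=0x3A=58: acc |= 58<<14 -> acc=965303 shift=21 [end]
Varint 3: bytes[3:6] = B7 F5 3A -> value 965303 (3 byte(s))
  byte[6]=0xA9 cont=1 payload=0x29=41: acc |= 41<<0 -> acc=41 shift=7
  byte[7]=0x75 cont=0 payload=0x75=117: acc |= 117<<7 -> acc=15017 shift=14 [end]
Varint 4: bytes[6:8] = A9 75 -> value 15017 (2 byte(s))
  byte[8]=0x09 cont=0 payload=0x09=9: acc |= 9<<0 -> acc=9 shift=7 [end]
Varint 5: bytes[8:9] = 09 -> value 9 (1 byte(s))
  byte[9]=0xAA cont=1 payload=0x2A=42: acc |= 42<<0 -> acc=42 shift=7
  byte[10]=0x91 cont=1 payload=0x11=17: acc |= 17<<7 -> acc=2218 shift=14
  byte[11]=0x7E cont=0 payload=0x7E=126: acc |= 126<<14 -> acc=2066602 shift=21 [end]
Varint 6: bytes[9:12] = AA 91 7E -> value 2066602 (3 byte(s))

Answer: 1 2 3 2 1 3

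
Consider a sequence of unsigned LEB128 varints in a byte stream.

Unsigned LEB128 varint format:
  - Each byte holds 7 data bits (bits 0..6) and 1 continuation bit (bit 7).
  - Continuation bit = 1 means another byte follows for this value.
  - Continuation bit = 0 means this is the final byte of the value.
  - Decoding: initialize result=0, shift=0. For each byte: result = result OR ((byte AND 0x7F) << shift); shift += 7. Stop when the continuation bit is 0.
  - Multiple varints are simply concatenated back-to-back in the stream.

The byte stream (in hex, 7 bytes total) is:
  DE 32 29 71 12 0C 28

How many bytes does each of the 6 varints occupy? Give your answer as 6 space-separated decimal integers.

  byte[0]=0xDE cont=1 payload=0x5E=94: acc |= 94<<0 -> acc=94 shift=7
  byte[1]=0x32 cont=0 payload=0x32=50: acc |= 50<<7 -> acc=6494 shift=14 [end]
Varint 1: bytes[0:2] = DE 32 -> value 6494 (2 byte(s))
  byte[2]=0x29 cont=0 payload=0x29=41: acc |= 41<<0 -> acc=41 shift=7 [end]
Varint 2: bytes[2:3] = 29 -> value 41 (1 byte(s))
  byte[3]=0x71 cont=0 payload=0x71=113: acc |= 113<<0 -> acc=113 shift=7 [end]
Varint 3: bytes[3:4] = 71 -> value 113 (1 byte(s))
  byte[4]=0x12 cont=0 payload=0x12=18: acc |= 18<<0 -> acc=18 shift=7 [end]
Varint 4: bytes[4:5] = 12 -> value 18 (1 byte(s))
  byte[5]=0x0C cont=0 payload=0x0C=12: acc |= 12<<0 -> acc=12 shift=7 [end]
Varint 5: bytes[5:6] = 0C -> value 12 (1 byte(s))
  byte[6]=0x28 cont=0 payload=0x28=40: acc |= 40<<0 -> acc=40 shift=7 [end]
Varint 6: bytes[6:7] = 28 -> value 40 (1 byte(s))

Answer: 2 1 1 1 1 1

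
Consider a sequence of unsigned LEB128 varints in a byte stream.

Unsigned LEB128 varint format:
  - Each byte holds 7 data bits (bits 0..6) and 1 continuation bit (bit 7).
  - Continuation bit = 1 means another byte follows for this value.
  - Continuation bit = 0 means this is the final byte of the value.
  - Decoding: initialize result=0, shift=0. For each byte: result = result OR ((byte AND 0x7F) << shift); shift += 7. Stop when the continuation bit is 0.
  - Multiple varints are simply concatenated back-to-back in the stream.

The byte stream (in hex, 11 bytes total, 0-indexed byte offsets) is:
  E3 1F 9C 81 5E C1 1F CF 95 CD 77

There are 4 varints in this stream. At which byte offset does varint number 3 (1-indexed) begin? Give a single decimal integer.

  byte[0]=0xE3 cont=1 payload=0x63=99: acc |= 99<<0 -> acc=99 shift=7
  byte[1]=0x1F cont=0 payload=0x1F=31: acc |= 31<<7 -> acc=4067 shift=14 [end]
Varint 1: bytes[0:2] = E3 1F -> value 4067 (2 byte(s))
  byte[2]=0x9C cont=1 payload=0x1C=28: acc |= 28<<0 -> acc=28 shift=7
  byte[3]=0x81 cont=1 payload=0x01=1: acc |= 1<<7 -> acc=156 shift=14
  byte[4]=0x5E cont=0 payload=0x5E=94: acc |= 94<<14 -> acc=1540252 shift=21 [end]
Varint 2: bytes[2:5] = 9C 81 5E -> value 1540252 (3 byte(s))
  byte[5]=0xC1 cont=1 payload=0x41=65: acc |= 65<<0 -> acc=65 shift=7
  byte[6]=0x1F cont=0 payload=0x1F=31: acc |= 31<<7 -> acc=4033 shift=14 [end]
Varint 3: bytes[5:7] = C1 1F -> value 4033 (2 byte(s))
  byte[7]=0xCF cont=1 payload=0x4F=79: acc |= 79<<0 -> acc=79 shift=7
  byte[8]=0x95 cont=1 payload=0x15=21: acc |= 21<<7 -> acc=2767 shift=14
  byte[9]=0xCD cont=1 payload=0x4D=77: acc |= 77<<14 -> acc=1264335 shift=21
  byte[10]=0x77 cont=0 payload=0x77=119: acc |= 119<<21 -> acc=250825423 shift=28 [end]
Varint 4: bytes[7:11] = CF 95 CD 77 -> value 250825423 (4 byte(s))

Answer: 5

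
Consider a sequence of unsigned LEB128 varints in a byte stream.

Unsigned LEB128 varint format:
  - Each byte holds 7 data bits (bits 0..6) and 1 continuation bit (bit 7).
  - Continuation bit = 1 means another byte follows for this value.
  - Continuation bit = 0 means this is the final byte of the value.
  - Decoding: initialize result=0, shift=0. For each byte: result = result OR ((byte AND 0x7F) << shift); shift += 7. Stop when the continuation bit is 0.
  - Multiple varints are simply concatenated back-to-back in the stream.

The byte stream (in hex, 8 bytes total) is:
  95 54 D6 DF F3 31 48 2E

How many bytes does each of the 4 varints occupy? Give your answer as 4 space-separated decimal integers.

Answer: 2 4 1 1

Derivation:
  byte[0]=0x95 cont=1 payload=0x15=21: acc |= 21<<0 -> acc=21 shift=7
  byte[1]=0x54 cont=0 payload=0x54=84: acc |= 84<<7 -> acc=10773 shift=14 [end]
Varint 1: bytes[0:2] = 95 54 -> value 10773 (2 byte(s))
  byte[2]=0xD6 cont=1 payload=0x56=86: acc |= 86<<0 -> acc=86 shift=7
  byte[3]=0xDF cont=1 payload=0x5F=95: acc |= 95<<7 -> acc=12246 shift=14
  byte[4]=0xF3 cont=1 payload=0x73=115: acc |= 115<<14 -> acc=1896406 shift=21
  byte[5]=0x31 cont=0 payload=0x31=49: acc |= 49<<21 -> acc=104656854 shift=28 [end]
Varint 2: bytes[2:6] = D6 DF F3 31 -> value 104656854 (4 byte(s))
  byte[6]=0x48 cont=0 payload=0x48=72: acc |= 72<<0 -> acc=72 shift=7 [end]
Varint 3: bytes[6:7] = 48 -> value 72 (1 byte(s))
  byte[7]=0x2E cont=0 payload=0x2E=46: acc |= 46<<0 -> acc=46 shift=7 [end]
Varint 4: bytes[7:8] = 2E -> value 46 (1 byte(s))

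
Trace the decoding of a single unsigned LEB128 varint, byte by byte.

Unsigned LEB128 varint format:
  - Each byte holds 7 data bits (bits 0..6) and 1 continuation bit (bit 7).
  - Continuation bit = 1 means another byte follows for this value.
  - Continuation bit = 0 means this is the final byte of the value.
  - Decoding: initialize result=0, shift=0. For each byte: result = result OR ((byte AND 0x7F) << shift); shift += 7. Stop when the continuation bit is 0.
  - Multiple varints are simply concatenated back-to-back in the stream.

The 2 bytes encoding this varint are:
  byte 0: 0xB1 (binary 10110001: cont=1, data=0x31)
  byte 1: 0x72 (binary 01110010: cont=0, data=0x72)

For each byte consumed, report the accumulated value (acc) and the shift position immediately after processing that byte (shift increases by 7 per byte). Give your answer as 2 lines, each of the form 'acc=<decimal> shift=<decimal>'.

byte 0=0xB1: payload=0x31=49, contrib = 49<<0 = 49; acc -> 49, shift -> 7
byte 1=0x72: payload=0x72=114, contrib = 114<<7 = 14592; acc -> 14641, shift -> 14

Answer: acc=49 shift=7
acc=14641 shift=14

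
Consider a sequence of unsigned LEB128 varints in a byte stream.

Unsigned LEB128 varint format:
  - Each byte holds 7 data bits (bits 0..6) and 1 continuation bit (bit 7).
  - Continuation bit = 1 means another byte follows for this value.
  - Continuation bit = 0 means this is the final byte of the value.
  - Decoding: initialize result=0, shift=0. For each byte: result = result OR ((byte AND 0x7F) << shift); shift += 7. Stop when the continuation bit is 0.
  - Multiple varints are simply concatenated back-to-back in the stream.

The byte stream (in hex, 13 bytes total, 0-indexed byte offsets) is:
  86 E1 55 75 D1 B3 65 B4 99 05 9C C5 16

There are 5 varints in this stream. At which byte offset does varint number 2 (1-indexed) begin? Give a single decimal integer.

Answer: 3

Derivation:
  byte[0]=0x86 cont=1 payload=0x06=6: acc |= 6<<0 -> acc=6 shift=7
  byte[1]=0xE1 cont=1 payload=0x61=97: acc |= 97<<7 -> acc=12422 shift=14
  byte[2]=0x55 cont=0 payload=0x55=85: acc |= 85<<14 -> acc=1405062 shift=21 [end]
Varint 1: bytes[0:3] = 86 E1 55 -> value 1405062 (3 byte(s))
  byte[3]=0x75 cont=0 payload=0x75=117: acc |= 117<<0 -> acc=117 shift=7 [end]
Varint 2: bytes[3:4] = 75 -> value 117 (1 byte(s))
  byte[4]=0xD1 cont=1 payload=0x51=81: acc |= 81<<0 -> acc=81 shift=7
  byte[5]=0xB3 cont=1 payload=0x33=51: acc |= 51<<7 -> acc=6609 shift=14
  byte[6]=0x65 cont=0 payload=0x65=101: acc |= 101<<14 -> acc=1661393 shift=21 [end]
Varint 3: bytes[4:7] = D1 B3 65 -> value 1661393 (3 byte(s))
  byte[7]=0xB4 cont=1 payload=0x34=52: acc |= 52<<0 -> acc=52 shift=7
  byte[8]=0x99 cont=1 payload=0x19=25: acc |= 25<<7 -> acc=3252 shift=14
  byte[9]=0x05 cont=0 payload=0x05=5: acc |= 5<<14 -> acc=85172 shift=21 [end]
Varint 4: bytes[7:10] = B4 99 05 -> value 85172 (3 byte(s))
  byte[10]=0x9C cont=1 payload=0x1C=28: acc |= 28<<0 -> acc=28 shift=7
  byte[11]=0xC5 cont=1 payload=0x45=69: acc |= 69<<7 -> acc=8860 shift=14
  byte[12]=0x16 cont=0 payload=0x16=22: acc |= 22<<14 -> acc=369308 shift=21 [end]
Varint 5: bytes[10:13] = 9C C5 16 -> value 369308 (3 byte(s))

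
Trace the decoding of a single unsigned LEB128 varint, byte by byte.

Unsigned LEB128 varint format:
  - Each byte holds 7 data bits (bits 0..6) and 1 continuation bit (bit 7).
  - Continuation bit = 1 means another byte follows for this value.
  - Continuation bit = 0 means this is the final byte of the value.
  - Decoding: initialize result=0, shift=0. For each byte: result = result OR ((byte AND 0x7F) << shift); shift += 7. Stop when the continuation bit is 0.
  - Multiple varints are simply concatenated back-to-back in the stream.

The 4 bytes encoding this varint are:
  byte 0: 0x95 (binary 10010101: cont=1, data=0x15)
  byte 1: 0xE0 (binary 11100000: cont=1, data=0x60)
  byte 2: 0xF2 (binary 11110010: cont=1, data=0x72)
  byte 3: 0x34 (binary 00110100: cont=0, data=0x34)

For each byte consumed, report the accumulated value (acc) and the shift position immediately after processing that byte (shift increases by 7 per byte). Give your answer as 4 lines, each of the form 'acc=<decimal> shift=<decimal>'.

byte 0=0x95: payload=0x15=21, contrib = 21<<0 = 21; acc -> 21, shift -> 7
byte 1=0xE0: payload=0x60=96, contrib = 96<<7 = 12288; acc -> 12309, shift -> 14
byte 2=0xF2: payload=0x72=114, contrib = 114<<14 = 1867776; acc -> 1880085, shift -> 21
byte 3=0x34: payload=0x34=52, contrib = 52<<21 = 109051904; acc -> 110931989, shift -> 28

Answer: acc=21 shift=7
acc=12309 shift=14
acc=1880085 shift=21
acc=110931989 shift=28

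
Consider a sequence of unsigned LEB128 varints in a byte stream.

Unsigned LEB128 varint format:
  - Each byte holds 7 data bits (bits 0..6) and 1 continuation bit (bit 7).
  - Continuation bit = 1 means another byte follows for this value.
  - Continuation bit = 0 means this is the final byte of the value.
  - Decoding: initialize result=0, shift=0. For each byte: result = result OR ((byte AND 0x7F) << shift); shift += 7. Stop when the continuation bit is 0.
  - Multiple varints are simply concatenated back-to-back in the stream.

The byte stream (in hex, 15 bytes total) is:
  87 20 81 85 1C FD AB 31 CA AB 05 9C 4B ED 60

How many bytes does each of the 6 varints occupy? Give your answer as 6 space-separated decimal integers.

Answer: 2 3 3 3 2 2

Derivation:
  byte[0]=0x87 cont=1 payload=0x07=7: acc |= 7<<0 -> acc=7 shift=7
  byte[1]=0x20 cont=0 payload=0x20=32: acc |= 32<<7 -> acc=4103 shift=14 [end]
Varint 1: bytes[0:2] = 87 20 -> value 4103 (2 byte(s))
  byte[2]=0x81 cont=1 payload=0x01=1: acc |= 1<<0 -> acc=1 shift=7
  byte[3]=0x85 cont=1 payload=0x05=5: acc |= 5<<7 -> acc=641 shift=14
  byte[4]=0x1C cont=0 payload=0x1C=28: acc |= 28<<14 -> acc=459393 shift=21 [end]
Varint 2: bytes[2:5] = 81 85 1C -> value 459393 (3 byte(s))
  byte[5]=0xFD cont=1 payload=0x7D=125: acc |= 125<<0 -> acc=125 shift=7
  byte[6]=0xAB cont=1 payload=0x2B=43: acc |= 43<<7 -> acc=5629 shift=14
  byte[7]=0x31 cont=0 payload=0x31=49: acc |= 49<<14 -> acc=808445 shift=21 [end]
Varint 3: bytes[5:8] = FD AB 31 -> value 808445 (3 byte(s))
  byte[8]=0xCA cont=1 payload=0x4A=74: acc |= 74<<0 -> acc=74 shift=7
  byte[9]=0xAB cont=1 payload=0x2B=43: acc |= 43<<7 -> acc=5578 shift=14
  byte[10]=0x05 cont=0 payload=0x05=5: acc |= 5<<14 -> acc=87498 shift=21 [end]
Varint 4: bytes[8:11] = CA AB 05 -> value 87498 (3 byte(s))
  byte[11]=0x9C cont=1 payload=0x1C=28: acc |= 28<<0 -> acc=28 shift=7
  byte[12]=0x4B cont=0 payload=0x4B=75: acc |= 75<<7 -> acc=9628 shift=14 [end]
Varint 5: bytes[11:13] = 9C 4B -> value 9628 (2 byte(s))
  byte[13]=0xED cont=1 payload=0x6D=109: acc |= 109<<0 -> acc=109 shift=7
  byte[14]=0x60 cont=0 payload=0x60=96: acc |= 96<<7 -> acc=12397 shift=14 [end]
Varint 6: bytes[13:15] = ED 60 -> value 12397 (2 byte(s))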